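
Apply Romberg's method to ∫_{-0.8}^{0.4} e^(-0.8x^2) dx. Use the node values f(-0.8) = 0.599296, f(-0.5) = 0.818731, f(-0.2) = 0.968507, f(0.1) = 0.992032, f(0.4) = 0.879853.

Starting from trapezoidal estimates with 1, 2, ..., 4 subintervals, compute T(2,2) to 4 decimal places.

T(0,0) (trapezoid, 1 panel, h=1.2000): 0.887489
T(1,0) (trapezoid, 2 panels, h=0.6000): 1.024849
T(2,0) (trapezoid, 4 panels, h=0.3000): 1.055653
T(1,1) = 1.024849 + (1.024849 − 0.887489)/3 = 1.070636
T(2,1) = 1.055653 + (1.055653 − 1.024849)/3 = 1.065921
T(2,2) = 1.065921 + (1.065921 − 1.070636)/15 = 1.065607

1.0656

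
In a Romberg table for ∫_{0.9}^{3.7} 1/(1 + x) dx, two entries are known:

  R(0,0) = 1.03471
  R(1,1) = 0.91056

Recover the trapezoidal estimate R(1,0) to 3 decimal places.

From R(1,1) = (4·R(1,0) − R(0,0))/3, solve for R(1,0):
4·R(1,0) = 3·0.91056 + 1.03471 = 3.76639
R(1,0) = 0.94160

0.942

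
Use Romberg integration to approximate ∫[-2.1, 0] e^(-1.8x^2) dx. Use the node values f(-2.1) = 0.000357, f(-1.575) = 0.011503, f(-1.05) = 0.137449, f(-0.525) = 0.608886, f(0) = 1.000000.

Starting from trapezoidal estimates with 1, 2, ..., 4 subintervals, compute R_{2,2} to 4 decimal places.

0.6651

R_{0,0} (trapezoid, 1 panel, h=2.1000): 1.050375
R_{1,0} (trapezoid, 2 panels, h=1.0500): 0.669509
R_{2,0} (trapezoid, 4 panels, h=0.5250): 0.660459
R_{1,1} = 0.669509 + (0.669509 − 1.050375)/3 = 0.542554
R_{2,1} = 0.660459 + (0.660459 − 0.669509)/3 = 0.657442
R_{2,2} = 0.657442 + (0.657442 − 0.542554)/15 = 0.665101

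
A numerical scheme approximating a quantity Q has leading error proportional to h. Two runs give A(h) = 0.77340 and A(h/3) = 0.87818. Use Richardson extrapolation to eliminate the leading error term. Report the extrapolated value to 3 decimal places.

The leading error scales as h; refining by a factor of 3 reduces it by 3^1 = 3.
Extrapolated value = (3·A(h/3) − A(h)) / (3 − 1)
= (3·0.87818 − 0.77340) / 2
= 1.86114 / 2 = 0.93057

0.931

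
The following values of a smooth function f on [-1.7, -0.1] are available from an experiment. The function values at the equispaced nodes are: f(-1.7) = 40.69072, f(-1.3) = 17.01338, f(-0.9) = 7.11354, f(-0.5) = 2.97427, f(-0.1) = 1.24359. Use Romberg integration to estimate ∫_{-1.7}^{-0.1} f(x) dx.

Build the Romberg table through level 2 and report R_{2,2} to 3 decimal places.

18.107

R_{0,0} (trapezoid, 1 panel, h=1.6000): 33.54745
R_{1,0} (trapezoid, 2 panels, h=0.8000): 22.46456
R_{2,0} (trapezoid, 4 panels, h=0.4000): 19.22734
R_{1,1} = 22.46456 + (22.46456 − 33.54745)/3 = 18.77026
R_{2,1} = 19.22734 + (19.22734 − 22.46456)/3 = 18.14827
R_{2,2} = 18.14827 + (18.14827 − 18.77026)/15 = 18.10680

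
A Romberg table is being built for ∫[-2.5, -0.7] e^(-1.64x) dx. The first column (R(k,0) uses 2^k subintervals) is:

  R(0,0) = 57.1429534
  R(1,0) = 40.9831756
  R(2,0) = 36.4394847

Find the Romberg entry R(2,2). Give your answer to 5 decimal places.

34.88014

Richardson extrapolation on the trapezoidal column (denominator 4−1=3):
R(1,1) = 40.9831756 + (40.9831756 − 57.1429534)/3 = 35.5965830
R(2,1) = (4·36.4394847 − 40.9831756) / 3 = 34.9249211
R(2,2) = (16·34.9249211 − 35.5965830) / 15 = 34.8801436
(Column j=1 coincides with Simpson's rule on the same nodes.)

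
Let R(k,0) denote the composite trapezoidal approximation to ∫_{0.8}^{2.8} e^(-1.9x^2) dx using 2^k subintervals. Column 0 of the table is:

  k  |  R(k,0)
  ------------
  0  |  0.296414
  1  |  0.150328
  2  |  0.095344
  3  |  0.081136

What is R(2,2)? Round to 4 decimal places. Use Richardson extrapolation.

0.0754

R(1,1) = 0.150328 + (0.150328 − 0.296414)/3 = 0.101633
R(2,1) = 0.095344 + (0.095344 − 0.150328)/3 = 0.077016
R(2,2) = 0.077016 + (0.077016 − 0.101633)/15 = 0.075375
(Column j=1 coincides with Simpson's rule on the same nodes.)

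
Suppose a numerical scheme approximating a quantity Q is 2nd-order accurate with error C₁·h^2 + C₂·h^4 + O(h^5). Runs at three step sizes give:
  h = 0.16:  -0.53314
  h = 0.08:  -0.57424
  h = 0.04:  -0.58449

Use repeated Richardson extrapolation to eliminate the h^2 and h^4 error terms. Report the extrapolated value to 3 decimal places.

First eliminate the h^2 term (factor 2^2 = 4):
  B₁ = (4·(-0.57424) − (-0.53314))/3 = -0.58794
  B₂ = (4·(-0.58449) − (-0.57424))/3 = -0.58791
Then eliminate the h^4 term (factor 2^4 = 16):
  (16·(-0.58791) − (-0.58794))/15 = -0.58791

-0.588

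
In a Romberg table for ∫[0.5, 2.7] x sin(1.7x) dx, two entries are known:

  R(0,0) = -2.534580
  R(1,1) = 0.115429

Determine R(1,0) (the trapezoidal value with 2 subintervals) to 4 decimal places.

From R(1,1) = (4·R(1,0) − R(0,0))/3, solve for R(1,0):
4·R(1,0) = 3·0.115429 + (-2.534580) = -2.188293
R(1,0) = -0.547073

-0.5471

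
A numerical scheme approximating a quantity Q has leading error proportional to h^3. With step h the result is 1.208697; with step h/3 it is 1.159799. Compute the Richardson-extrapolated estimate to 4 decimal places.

The leading error scales as h^3; refining by a factor of 3 reduces it by 3^3 = 27.
Extrapolated value = (27·A(h/3) − A(h)) / (27 − 1)
= (27·1.159799 − 1.208697) / 26
= 30.105876 / 26 = 1.157918

1.1579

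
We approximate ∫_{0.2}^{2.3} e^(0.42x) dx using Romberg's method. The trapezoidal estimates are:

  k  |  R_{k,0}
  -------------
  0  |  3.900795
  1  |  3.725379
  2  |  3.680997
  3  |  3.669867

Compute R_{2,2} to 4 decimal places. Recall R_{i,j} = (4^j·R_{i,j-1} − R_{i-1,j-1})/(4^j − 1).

Richardson extrapolation on the trapezoidal column (denominator 4−1=3):
R_{1,1} = 3.725379 + (3.725379 − 3.900795)/3 = 3.666907
R_{2,1} = 3.680997 + (3.680997 − 3.725379)/3 = 3.666203
R_{2,2} = 3.666203 + (3.666203 − 3.666907)/15 = 3.666156

3.6662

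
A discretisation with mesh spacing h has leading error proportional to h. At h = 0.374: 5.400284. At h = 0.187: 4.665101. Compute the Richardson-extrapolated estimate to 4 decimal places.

The leading error scales as h; refining by a factor of 2 reduces it by 2^1 = 2.
Extrapolated value = (2·A(h/2) − A(h)) / (2 − 1)
= (2·4.665101 − 5.400284) / 1
= 3.929918 / 1 = 3.929918

3.9299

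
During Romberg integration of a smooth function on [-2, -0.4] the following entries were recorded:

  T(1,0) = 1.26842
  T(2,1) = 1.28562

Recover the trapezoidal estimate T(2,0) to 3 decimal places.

From T(2,1) = (4·T(2,0) − T(1,0))/3, solve for T(2,0):
4·T(2,0) = 3·1.28562 + 1.26842 = 5.12528
T(2,0) = 1.28132

1.281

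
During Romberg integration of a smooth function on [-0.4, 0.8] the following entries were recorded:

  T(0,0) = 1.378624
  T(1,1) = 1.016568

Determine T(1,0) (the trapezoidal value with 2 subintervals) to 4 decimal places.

1.1071

From T(1,1) = (4·T(1,0) − T(0,0))/3, solve for T(1,0):
4·T(1,0) = 3·1.016568 + 1.378624 = 4.428328
T(1,0) = 1.107082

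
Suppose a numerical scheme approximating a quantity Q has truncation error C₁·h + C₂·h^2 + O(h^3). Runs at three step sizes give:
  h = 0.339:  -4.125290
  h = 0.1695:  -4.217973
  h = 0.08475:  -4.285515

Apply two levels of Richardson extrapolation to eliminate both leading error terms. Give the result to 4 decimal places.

First eliminate the h term (factor 2^1 = 2):
  B₁ = (2·(-4.217973) − (-4.125290))/1 = -4.310656
  B₂ = (2·(-4.285515) − (-4.217973))/1 = -4.353057
Then eliminate the h^2 term (factor 2^2 = 4):
  (4·(-4.353057) − (-4.310656))/3 = -4.367191

-4.3672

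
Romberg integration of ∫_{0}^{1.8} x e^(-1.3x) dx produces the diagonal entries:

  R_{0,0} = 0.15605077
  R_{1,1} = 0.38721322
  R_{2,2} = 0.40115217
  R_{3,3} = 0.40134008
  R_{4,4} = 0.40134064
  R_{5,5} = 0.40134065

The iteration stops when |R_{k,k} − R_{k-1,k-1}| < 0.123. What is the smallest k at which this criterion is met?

|R_{1,1} − R_{0,0}| = 0.23116245 ≥ 0.123
|R_{2,2} − R_{1,1}| = 0.01393895 < 0.123

k = 2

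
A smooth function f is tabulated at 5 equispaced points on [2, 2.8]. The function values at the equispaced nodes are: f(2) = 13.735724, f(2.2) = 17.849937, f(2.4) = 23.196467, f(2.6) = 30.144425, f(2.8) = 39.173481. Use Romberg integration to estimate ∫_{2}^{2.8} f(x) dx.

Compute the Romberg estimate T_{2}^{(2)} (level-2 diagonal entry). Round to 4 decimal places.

19.4181

T_{0}^{(0)} (trapezoid, 1 panel, h=0.8000): 21.163682
T_{1}^{(0)} (trapezoid, 2 panels, h=0.4000): 19.860428
T_{2}^{(0)} (trapezoid, 4 panels, h=0.2000): 19.529086
T_{1}^{(1)} = 19.860428 + (19.860428 − 21.163682)/3 = 19.426010
T_{2}^{(1)} = 19.529086 + (19.529086 − 19.860428)/3 = 19.418639
T_{2}^{(2)} = 19.418639 + (19.418639 − 19.426010)/15 = 19.418148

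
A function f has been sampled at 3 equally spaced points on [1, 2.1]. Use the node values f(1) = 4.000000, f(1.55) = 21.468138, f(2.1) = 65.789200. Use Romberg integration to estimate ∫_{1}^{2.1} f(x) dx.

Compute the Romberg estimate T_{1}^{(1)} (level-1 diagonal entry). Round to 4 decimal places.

28.5380

T_{0}^{(0)} (trapezoid, 1 panel, h=1.1000): 38.384060
T_{1}^{(0)} (trapezoid, 2 panels, h=0.5500): 30.999506
T_{1}^{(1)} = 30.999506 + (30.999506 − 38.384060)/3 = 28.537988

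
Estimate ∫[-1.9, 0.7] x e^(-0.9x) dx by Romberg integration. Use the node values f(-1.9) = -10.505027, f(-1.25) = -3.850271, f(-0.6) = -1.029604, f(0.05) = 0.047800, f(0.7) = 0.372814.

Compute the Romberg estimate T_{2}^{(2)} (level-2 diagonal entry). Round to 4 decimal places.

-5.9211

T_{0}^{(0)} (trapezoid, 1 panel, h=2.6000): -13.171877
T_{1}^{(0)} (trapezoid, 2 panels, h=1.3000): -7.924424
T_{2}^{(0)} (trapezoid, 4 panels, h=0.6500): -6.433818
T_{1}^{(1)} = -7.924424 + (-7.924424 − (-13.171877))/3 = -6.175273
T_{2}^{(1)} = -6.433818 + (-6.433818 − (-7.924424))/3 = -5.936949
T_{2}^{(2)} = -5.936949 + (-5.936949 − (-6.175273))/15 = -5.921061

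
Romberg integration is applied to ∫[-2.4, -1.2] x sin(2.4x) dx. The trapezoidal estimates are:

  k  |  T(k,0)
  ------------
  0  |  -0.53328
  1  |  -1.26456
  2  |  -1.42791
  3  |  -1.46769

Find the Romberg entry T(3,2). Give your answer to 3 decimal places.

-1.481

Richardson extrapolation on the trapezoidal column (denominator 4−1=3):
T(2,1) = (4·(-1.42791) − (-1.26456)) / 3 = -1.48236
T(3,1) = -1.46769 + (-1.46769 − (-1.42791))/3 = -1.48095
T(3,2) = (16·(-1.48095) − (-1.48236)) / 15 = -1.48086
(Column j=1 coincides with Simpson's rule on the same nodes.)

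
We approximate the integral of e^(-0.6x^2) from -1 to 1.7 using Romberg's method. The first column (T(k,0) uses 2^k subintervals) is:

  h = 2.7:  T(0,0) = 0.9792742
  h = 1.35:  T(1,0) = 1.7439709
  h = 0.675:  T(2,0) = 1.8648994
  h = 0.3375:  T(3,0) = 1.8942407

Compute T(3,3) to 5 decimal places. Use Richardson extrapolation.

1.90402

T(1,1) = 1.7439709 + (1.7439709 − 0.9792742)/3 = 1.9988698
T(2,1) = 1.8648994 + (1.8648994 − 1.7439709)/3 = 1.9052089
T(3,1) = (4·1.8942407 − 1.8648994) / 3 = 1.9040211
T(2,2) = (16·1.9052089 − 1.9988698) / 15 = 1.8989648
T(3,2) = (16·1.9040211 − 1.9052089) / 15 = 1.9039419
T(3,3) = 1.9039419 + (1.9039419 − 1.8989648)/63 = 1.9040209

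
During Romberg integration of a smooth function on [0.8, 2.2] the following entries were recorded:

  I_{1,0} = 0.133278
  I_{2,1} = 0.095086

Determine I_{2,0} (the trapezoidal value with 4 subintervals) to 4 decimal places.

From I_{2,1} = (4·I_{2,0} − I_{1,0})/3, solve for I_{2,0}:
4·I_{2,0} = 3·0.095086 + 0.133278 = 0.418536
I_{2,0} = 0.104634

0.1046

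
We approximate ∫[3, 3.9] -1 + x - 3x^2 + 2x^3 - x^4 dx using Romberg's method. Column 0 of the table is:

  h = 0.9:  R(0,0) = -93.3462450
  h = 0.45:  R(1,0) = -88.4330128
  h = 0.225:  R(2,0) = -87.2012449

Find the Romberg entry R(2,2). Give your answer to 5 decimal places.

Richardson extrapolation on the trapezoidal column (denominator 4−1=3):
R(1,1) = (4·(-88.4330128) − (-93.3462450)) / 3 = -86.7952687
R(2,1) = (4·(-87.2012449) − (-88.4330128)) / 3 = -86.7906556
R(2,2) = (16·(-86.7906556) − (-86.7952687)) / 15 = -86.7903481
(Column j=1 coincides with Simpson's rule on the same nodes.)

-86.79035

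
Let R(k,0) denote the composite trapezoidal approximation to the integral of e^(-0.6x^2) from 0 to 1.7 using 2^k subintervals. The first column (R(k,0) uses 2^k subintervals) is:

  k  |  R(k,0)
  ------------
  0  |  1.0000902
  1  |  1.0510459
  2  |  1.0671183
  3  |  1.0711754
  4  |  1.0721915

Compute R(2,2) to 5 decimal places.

R(1,1) = (4·1.0510459 − 1.0000902) / 3 = 1.0680311
R(2,1) = (4·1.0671183 − 1.0510459) / 3 = 1.0724758
R(2,2) = (16·1.0724758 − 1.0680311) / 15 = 1.0727721

1.07277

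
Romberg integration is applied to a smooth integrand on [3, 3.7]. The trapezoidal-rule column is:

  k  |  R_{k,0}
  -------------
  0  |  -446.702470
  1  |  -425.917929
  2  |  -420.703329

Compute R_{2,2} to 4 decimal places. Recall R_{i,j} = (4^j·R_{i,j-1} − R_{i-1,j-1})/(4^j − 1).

-418.9635

Richardson extrapolation on the trapezoidal column (denominator 4−1=3):
R_{1,1} = (4·(-425.917929) − (-446.702470)) / 3 = -418.989749
R_{2,1} = -420.703329 + (-420.703329 − (-425.917929))/3 = -418.965129
R_{2,2} = -418.965129 + (-418.965129 − (-418.989749))/15 = -418.963488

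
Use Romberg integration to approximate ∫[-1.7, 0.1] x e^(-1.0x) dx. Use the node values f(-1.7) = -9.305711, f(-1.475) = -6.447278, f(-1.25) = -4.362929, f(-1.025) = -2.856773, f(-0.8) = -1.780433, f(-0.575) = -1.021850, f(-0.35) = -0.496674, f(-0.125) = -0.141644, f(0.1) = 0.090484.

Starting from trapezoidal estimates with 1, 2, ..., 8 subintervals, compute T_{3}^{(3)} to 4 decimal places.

-4.8271

T_{0}^{(0)} (trapezoid, 1 panel, h=1.8000): -8.293704
T_{1}^{(0)} (trapezoid, 2 panels, h=0.9000): -5.749242
T_{2}^{(0)} (trapezoid, 4 panels, h=0.4500): -5.061442
T_{3}^{(0)} (trapezoid, 8 panels, h=0.2250): -4.885919
T_{1}^{(1)} = -5.749242 + (-5.749242 − (-8.293704))/3 = -4.901088
T_{2}^{(1)} = -5.061442 + (-5.061442 − (-5.749242))/3 = -4.832175
T_{3}^{(1)} = -4.885919 + (-4.885919 − (-5.061442))/3 = -4.827411
T_{2}^{(2)} = -4.832175 + (-4.832175 − (-4.901088))/15 = -4.827581
T_{3}^{(2)} = -4.827411 + (-4.827411 − (-4.832175))/15 = -4.827093
T_{3}^{(3)} = -4.827093 + (-4.827093 − (-4.827581))/63 = -4.827085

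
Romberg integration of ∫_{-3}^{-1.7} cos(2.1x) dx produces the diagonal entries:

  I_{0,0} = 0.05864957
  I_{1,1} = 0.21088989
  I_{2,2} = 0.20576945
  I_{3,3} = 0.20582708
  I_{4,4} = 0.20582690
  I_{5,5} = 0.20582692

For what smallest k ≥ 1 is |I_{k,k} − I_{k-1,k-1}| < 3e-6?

|I_{1,1} − I_{0,0}| = 0.15224032 ≥ 3e-6
|I_{2,2} − I_{1,1}| = 0.00512044 ≥ 3e-6
|I_{3,3} − I_{2,2}| = 0.00005763 ≥ 3e-6
|I_{4,4} − I_{3,3}| = 0.00000018 < 3e-6

k = 4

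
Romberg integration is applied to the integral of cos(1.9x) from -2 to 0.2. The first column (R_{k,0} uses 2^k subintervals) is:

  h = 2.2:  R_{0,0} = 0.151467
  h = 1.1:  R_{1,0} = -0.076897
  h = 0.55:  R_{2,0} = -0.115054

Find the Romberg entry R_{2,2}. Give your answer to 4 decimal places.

-0.1261

R_{1,1} = -0.076897 + (-0.076897 − 0.151467)/3 = -0.153018
R_{2,1} = (4·(-0.115054) − (-0.076897)) / 3 = -0.127773
R_{2,2} = -0.127773 + (-0.127773 − (-0.153018))/15 = -0.126090
(Column j=1 coincides with Simpson's rule on the same nodes.)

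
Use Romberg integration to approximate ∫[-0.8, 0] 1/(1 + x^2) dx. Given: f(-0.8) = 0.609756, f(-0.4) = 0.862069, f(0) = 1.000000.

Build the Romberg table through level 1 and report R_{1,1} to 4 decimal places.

0.6744

R_{0,0} (trapezoid, 1 panel, h=0.8000): 0.643902
R_{1,0} (trapezoid, 2 panels, h=0.4000): 0.666779
R_{1,1} = 0.666779 + (0.666779 − 0.643902)/3 = 0.674405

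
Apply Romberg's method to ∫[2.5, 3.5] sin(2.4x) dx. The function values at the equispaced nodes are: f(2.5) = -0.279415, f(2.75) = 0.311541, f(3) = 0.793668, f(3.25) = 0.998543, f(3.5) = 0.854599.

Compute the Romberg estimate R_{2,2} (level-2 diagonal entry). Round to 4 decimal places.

0.6164

R_{0,0} (trapezoid, 1 panel, h=1.0000): 0.287592
R_{1,0} (trapezoid, 2 panels, h=0.5000): 0.540630
R_{2,0} (trapezoid, 4 panels, h=0.2500): 0.597836
R_{1,1} = 0.540630 + (0.540630 − 0.287592)/3 = 0.624976
R_{2,1} = 0.597836 + (0.597836 − 0.540630)/3 = 0.616905
R_{2,2} = 0.616905 + (0.616905 − 0.624976)/15 = 0.616367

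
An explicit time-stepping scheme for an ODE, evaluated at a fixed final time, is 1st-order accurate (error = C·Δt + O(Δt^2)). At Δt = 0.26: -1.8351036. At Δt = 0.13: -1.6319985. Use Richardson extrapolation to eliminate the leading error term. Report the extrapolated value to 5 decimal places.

-1.42889

Extrapolated value = (2·A(Δt/2) − A(Δt)) / (2 − 1)
= (2·(-1.6319985) − (-1.8351036)) / 1
= -1.4288934 / 1 = -1.4288934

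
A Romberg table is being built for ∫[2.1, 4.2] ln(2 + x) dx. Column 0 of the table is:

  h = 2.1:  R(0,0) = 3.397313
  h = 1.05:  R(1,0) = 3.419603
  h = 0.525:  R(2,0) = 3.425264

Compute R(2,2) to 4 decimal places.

R(1,1) = 3.419603 + (3.419603 − 3.397313)/3 = 3.427033
R(2,1) = 3.425264 + (3.425264 − 3.419603)/3 = 3.427151
R(2,2) = 3.427151 + (3.427151 − 3.427033)/15 = 3.427159

3.4272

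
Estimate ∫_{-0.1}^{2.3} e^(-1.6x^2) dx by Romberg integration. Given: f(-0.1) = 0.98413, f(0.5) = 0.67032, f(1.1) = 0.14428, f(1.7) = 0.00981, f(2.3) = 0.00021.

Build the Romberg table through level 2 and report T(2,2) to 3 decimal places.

T(0,0) (trapezoid, 1 panel, h=2.4000): 1.18121
T(1,0) (trapezoid, 2 panels, h=1.2000): 0.76374
T(2,0) (trapezoid, 4 panels, h=0.6000): 0.78995
T(1,1) = 0.76374 + (0.76374 − 1.18121)/3 = 0.62458
T(2,1) = 0.78995 + (0.78995 − 0.76374)/3 = 0.79869
T(2,2) = 0.79869 + (0.79869 − 0.62458)/15 = 0.81030

0.810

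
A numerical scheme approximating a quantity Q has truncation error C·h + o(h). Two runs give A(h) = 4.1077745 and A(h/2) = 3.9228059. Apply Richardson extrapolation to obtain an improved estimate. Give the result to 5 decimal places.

The leading error scales as h; refining by a factor of 2 reduces it by 2^1 = 2.
Extrapolated value = (2·A(h/2) − A(h)) / (2 − 1)
= (2·3.9228059 − 4.1077745) / 1
= 3.7378373 / 1 = 3.7378373

3.73784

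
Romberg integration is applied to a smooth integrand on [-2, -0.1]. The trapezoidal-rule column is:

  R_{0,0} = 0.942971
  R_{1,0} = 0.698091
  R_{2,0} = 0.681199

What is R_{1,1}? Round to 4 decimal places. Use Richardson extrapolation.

Richardson extrapolation on the trapezoidal column (denominator 4−1=3):
R_{1,1} = 0.698091 + (0.698091 − 0.942971)/3 = 0.616464
(Column j=1 coincides with Simpson's rule on the same nodes.)

0.6165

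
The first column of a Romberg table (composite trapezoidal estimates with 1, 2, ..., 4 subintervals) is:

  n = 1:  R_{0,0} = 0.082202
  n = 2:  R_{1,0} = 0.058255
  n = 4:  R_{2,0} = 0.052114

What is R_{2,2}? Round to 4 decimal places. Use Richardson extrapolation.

0.0501

R_{1,1} = (4·0.058255 − 0.082202) / 3 = 0.050273
R_{2,1} = (4·0.052114 − 0.058255) / 3 = 0.050067
R_{2,2} = (16·0.050067 − 0.050273) / 15 = 0.050053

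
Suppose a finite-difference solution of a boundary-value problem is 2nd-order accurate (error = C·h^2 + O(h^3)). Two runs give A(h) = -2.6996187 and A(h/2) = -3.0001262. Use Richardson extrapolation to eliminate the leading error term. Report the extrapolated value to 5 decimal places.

-3.10030

Extrapolated value = (4·A(h/2) − A(h)) / (4 − 1)
= (4·(-3.0001262) − (-2.6996187)) / 3
= -9.3008861 / 3 = -3.1002954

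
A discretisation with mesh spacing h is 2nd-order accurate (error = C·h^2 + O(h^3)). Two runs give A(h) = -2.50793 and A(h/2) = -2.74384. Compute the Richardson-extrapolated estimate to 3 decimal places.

The leading error scales as h^2; refining by a factor of 2 reduces it by 2^2 = 4.
Extrapolated value = (4·A(h/2) − A(h)) / (4 − 1)
= (4·(-2.74384) − (-2.50793)) / 3
= -8.46743 / 3 = -2.82248

-2.822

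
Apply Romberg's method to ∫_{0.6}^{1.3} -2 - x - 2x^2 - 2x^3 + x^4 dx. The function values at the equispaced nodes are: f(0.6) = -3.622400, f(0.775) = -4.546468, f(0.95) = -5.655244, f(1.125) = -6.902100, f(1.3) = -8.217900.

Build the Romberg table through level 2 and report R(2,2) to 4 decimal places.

-4.0219

R(0,0) (trapezoid, 1 panel, h=0.7000): -4.144105
R(1,0) (trapezoid, 2 panels, h=0.3500): -4.051388
R(2,0) (trapezoid, 4 panels, h=0.1750): -4.029193
R(1,1) = -4.051388 + (-4.051388 − (-4.144105))/3 = -4.020482
R(2,1) = -4.029193 + (-4.029193 − (-4.051388))/3 = -4.021795
R(2,2) = -4.021795 + (-4.021795 − (-4.020482))/15 = -4.021883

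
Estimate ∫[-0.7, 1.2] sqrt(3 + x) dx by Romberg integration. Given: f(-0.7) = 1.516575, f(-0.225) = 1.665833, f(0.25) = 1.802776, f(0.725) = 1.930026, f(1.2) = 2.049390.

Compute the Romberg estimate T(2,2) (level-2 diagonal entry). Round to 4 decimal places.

3.4129

T(0,0) (trapezoid, 1 panel, h=1.9000): 3.387667
T(1,0) (trapezoid, 2 panels, h=0.9500): 3.406471
T(2,0) (trapezoid, 4 panels, h=0.4750): 3.411268
T(1,1) = 3.406471 + (3.406471 − 3.387667)/3 = 3.412739
T(2,1) = 3.411268 + (3.411268 − 3.406471)/3 = 3.412867
T(2,2) = 3.412867 + (3.412867 − 3.412739)/15 = 3.412876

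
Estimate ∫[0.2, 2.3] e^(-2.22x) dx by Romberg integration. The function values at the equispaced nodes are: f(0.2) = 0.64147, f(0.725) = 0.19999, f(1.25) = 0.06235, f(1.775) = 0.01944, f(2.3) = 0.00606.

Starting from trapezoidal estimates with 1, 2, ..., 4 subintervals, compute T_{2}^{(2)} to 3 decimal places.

T_{0}^{(0)} (trapezoid, 1 panel, h=2.1000): 0.67991
T_{1}^{(0)} (trapezoid, 2 panels, h=1.0500): 0.40542
T_{2}^{(0)} (trapezoid, 4 panels, h=0.5250): 0.31791
T_{1}^{(1)} = 0.40542 + (0.40542 − 0.67991)/3 = 0.31392
T_{2}^{(1)} = 0.31791 + (0.31791 − 0.40542)/3 = 0.28874
T_{2}^{(2)} = 0.28874 + (0.28874 − 0.31392)/15 = 0.28706

0.287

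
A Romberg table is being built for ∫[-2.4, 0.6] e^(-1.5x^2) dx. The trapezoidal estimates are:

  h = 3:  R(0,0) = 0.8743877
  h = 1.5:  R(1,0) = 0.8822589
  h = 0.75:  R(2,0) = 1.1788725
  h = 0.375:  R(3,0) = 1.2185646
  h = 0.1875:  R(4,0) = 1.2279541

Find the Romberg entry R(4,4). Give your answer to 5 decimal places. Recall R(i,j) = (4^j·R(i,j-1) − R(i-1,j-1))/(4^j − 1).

Richardson extrapolation on the trapezoidal column (denominator 4−1=3):
R(1,1) = (4·0.8822589 − 0.8743877) / 3 = 0.8848826
R(2,1) = (4·1.1788725 − 0.8822589) / 3 = 1.2777437
R(3,1) = 1.2185646 + (1.2185646 − 1.1788725)/3 = 1.2317953
R(4,1) = (4·1.2279541 − 1.2185646) / 3 = 1.2310839
R(2,2) = (16·1.2777437 − 0.8848826) / 15 = 1.3039344
R(3,2) = 1.2317953 + (1.2317953 − 1.2777437)/15 = 1.2287321
R(4,2) = 1.2310839 + (1.2310839 − 1.2317953)/15 = 1.2310365
R(3,3) = 1.2287321 + (1.2287321 − 1.3039344)/63 = 1.2275384
R(4,3) = (64·1.2310365 − 1.2287321) / 63 = 1.2310731
R(4,4) = (256·1.2310731 − 1.2275384) / 255 = 1.2310870

1.23109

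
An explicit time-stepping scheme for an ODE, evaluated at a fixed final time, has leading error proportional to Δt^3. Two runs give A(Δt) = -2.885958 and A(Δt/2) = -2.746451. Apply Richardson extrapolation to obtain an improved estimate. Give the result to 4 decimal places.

-2.7265

The leading error scales as Δt^3; refining by a factor of 2 reduces it by 2^3 = 8.
Extrapolated value = (8·A(Δt/2) − A(Δt)) / (8 − 1)
= (8·(-2.746451) − (-2.885958)) / 7
= -19.085650 / 7 = -2.726521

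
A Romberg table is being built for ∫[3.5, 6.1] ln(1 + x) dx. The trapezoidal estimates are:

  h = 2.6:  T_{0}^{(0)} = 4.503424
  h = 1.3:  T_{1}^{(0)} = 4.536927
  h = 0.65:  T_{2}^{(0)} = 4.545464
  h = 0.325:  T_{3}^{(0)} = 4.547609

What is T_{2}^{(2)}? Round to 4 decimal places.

T_{1}^{(1)} = (4·4.536927 − 4.503424) / 3 = 4.548095
T_{2}^{(1)} = 4.545464 + (4.545464 − 4.536927)/3 = 4.548310
T_{2}^{(2)} = 4.548310 + (4.548310 − 4.548095)/15 = 4.548324

4.5483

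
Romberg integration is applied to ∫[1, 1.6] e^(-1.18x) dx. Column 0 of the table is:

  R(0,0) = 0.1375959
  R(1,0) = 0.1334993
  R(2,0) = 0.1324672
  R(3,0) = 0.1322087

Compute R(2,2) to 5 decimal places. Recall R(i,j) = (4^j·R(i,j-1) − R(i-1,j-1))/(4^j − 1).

0.13212

Richardson extrapolation on the trapezoidal column (denominator 4−1=3):
R(1,1) = (4·0.1334993 − 0.1375959) / 3 = 0.1321338
R(2,1) = 0.1324672 + (0.1324672 − 0.1334993)/3 = 0.1321232
R(2,2) = 0.1321232 + (0.1321232 − 0.1321338)/15 = 0.1321225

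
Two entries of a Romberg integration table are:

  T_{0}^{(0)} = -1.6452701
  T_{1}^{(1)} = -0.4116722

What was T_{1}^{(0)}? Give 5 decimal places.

-0.72007

From T_{1}^{(1)} = (4·T_{1}^{(0)} − T_{0}^{(0)})/3, solve for T_{1}^{(0)}:
4·T_{1}^{(0)} = 3·(-0.4116722) + (-1.6452701) = -2.8802867
T_{1}^{(0)} = -0.7200717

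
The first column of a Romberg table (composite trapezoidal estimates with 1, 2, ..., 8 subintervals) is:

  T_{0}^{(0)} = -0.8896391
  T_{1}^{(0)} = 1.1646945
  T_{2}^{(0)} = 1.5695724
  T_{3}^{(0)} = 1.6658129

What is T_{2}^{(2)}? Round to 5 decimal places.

T_{1}^{(1)} = (4·1.1646945 − (-0.8896391)) / 3 = 1.8494724
T_{2}^{(1)} = (4·1.5695724 − 1.1646945) / 3 = 1.7045317
T_{2}^{(2)} = (16·1.7045317 − 1.8494724) / 15 = 1.6948690
(Column j=1 coincides with Simpson's rule on the same nodes.)

1.69487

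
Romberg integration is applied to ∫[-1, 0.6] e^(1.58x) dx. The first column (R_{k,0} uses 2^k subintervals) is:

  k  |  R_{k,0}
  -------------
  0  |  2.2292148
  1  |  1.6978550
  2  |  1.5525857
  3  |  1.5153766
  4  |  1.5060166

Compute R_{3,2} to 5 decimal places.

Richardson extrapolation on the trapezoidal column (denominator 4−1=3):
R_{2,1} = (4·1.5525857 − 1.6978550) / 3 = 1.5041626
R_{3,1} = 1.5153766 + (1.5153766 − 1.5525857)/3 = 1.5029736
R_{3,2} = (16·1.5029736 − 1.5041626) / 15 = 1.5028943

1.50289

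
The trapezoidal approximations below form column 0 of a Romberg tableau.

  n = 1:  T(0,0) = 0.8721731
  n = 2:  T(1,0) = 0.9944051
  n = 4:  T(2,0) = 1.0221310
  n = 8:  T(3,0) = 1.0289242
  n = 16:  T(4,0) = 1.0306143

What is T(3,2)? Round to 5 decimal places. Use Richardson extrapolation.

Richardson extrapolation on the trapezoidal column (denominator 4−1=3):
T(2,1) = 1.0221310 + (1.0221310 − 0.9944051)/3 = 1.0313730
T(3,1) = 1.0289242 + (1.0289242 − 1.0221310)/3 = 1.0311886
T(3,2) = (16·1.0311886 − 1.0313730) / 15 = 1.0311763

1.03118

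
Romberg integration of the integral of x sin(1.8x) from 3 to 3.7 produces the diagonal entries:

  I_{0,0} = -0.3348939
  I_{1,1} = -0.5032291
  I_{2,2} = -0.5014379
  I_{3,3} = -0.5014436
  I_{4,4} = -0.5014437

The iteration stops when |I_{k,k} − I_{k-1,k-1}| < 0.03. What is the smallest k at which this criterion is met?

|I_{1,1} − I_{0,0}| = 0.1683352 ≥ 0.03
|I_{2,2} − I_{1,1}| = 0.0017912 < 0.03

k = 2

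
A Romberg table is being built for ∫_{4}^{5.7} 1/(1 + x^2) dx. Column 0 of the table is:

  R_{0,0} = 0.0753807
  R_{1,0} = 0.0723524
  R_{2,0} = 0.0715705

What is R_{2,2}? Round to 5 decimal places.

0.07131

R_{1,1} = 0.0723524 + (0.0723524 − 0.0753807)/3 = 0.0713430
R_{2,1} = (4·0.0715705 − 0.0723524) / 3 = 0.0713099
R_{2,2} = (16·0.0713099 − 0.0713430) / 15 = 0.0713077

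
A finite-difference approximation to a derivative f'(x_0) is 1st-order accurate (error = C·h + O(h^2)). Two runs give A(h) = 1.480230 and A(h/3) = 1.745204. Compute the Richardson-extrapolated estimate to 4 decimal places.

1.8777

The leading error scales as h; refining by a factor of 3 reduces it by 3^1 = 3.
Extrapolated value = (3·A(h/3) − A(h)) / (3 − 1)
= (3·1.745204 − 1.480230) / 2
= 3.755382 / 2 = 1.877691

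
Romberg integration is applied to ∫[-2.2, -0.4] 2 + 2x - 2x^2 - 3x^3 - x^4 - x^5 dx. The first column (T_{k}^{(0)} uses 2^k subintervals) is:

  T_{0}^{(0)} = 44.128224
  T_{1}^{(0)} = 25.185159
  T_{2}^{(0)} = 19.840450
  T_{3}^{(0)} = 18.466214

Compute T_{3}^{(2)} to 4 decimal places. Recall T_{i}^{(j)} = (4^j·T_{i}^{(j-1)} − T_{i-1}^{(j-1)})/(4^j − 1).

T_{2}^{(1)} = (4·19.840450 − 25.185159) / 3 = 18.058880
T_{3}^{(1)} = (4·18.466214 − 19.840450) / 3 = 18.008135
T_{3}^{(2)} = (16·18.008135 − 18.058880) / 15 = 18.004752
(Column j=1 coincides with Simpson's rule on the same nodes.)

18.0048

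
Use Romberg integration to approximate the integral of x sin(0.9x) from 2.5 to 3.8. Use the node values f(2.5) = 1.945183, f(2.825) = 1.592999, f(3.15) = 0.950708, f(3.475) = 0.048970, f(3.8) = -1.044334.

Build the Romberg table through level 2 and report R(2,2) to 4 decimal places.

R(0,0) (trapezoid, 1 panel, h=1.3000): 0.585552
R(1,0) (trapezoid, 2 panels, h=0.6500): 0.910736
R(2,0) (trapezoid, 4 panels, h=0.3250): 0.989008
R(1,1) = 0.910736 + (0.910736 − 0.585552)/3 = 1.019131
R(2,1) = 0.989008 + (0.989008 − 0.910736)/3 = 1.015099
R(2,2) = 1.015099 + (1.015099 − 1.019131)/15 = 1.014830

1.0148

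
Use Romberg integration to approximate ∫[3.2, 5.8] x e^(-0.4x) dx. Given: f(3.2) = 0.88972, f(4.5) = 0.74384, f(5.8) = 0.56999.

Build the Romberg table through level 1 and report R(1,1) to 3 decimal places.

R(0,0) (trapezoid, 1 panel, h=2.6000): 1.89762
R(1,0) (trapezoid, 2 panels, h=1.3000): 1.91580
R(1,1) = 1.91580 + (1.91580 − 1.89762)/3 = 1.92186

1.922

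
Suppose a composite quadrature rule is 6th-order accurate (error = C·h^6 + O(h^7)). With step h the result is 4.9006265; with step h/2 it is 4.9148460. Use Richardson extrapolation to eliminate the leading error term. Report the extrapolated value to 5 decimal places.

4.91507

The leading error scales as h^6; refining by a factor of 2 reduces it by 2^6 = 64.
Extrapolated value = (64·A(h/2) − A(h)) / (64 − 1)
= (64·4.9148460 − 4.9006265) / 63
= 309.6495175 / 63 = 4.9150717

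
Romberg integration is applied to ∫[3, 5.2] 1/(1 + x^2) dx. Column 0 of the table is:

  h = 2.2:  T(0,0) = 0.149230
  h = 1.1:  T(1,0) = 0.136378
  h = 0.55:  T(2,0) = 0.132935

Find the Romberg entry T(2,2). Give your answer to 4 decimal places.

0.1318

T(1,1) = (4·0.136378 − 0.149230) / 3 = 0.132094
T(2,1) = (4·0.132935 − 0.136378) / 3 = 0.131787
T(2,2) = 0.131787 + (0.131787 − 0.132094)/15 = 0.131767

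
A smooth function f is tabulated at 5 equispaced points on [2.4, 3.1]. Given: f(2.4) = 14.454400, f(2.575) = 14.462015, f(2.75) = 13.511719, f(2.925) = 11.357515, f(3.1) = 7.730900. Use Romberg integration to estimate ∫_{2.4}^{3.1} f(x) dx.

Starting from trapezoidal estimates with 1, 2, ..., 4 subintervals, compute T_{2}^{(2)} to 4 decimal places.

T_{0}^{(0)} (trapezoid, 1 panel, h=0.7000): 7.764855
T_{1}^{(0)} (trapezoid, 2 panels, h=0.3500): 8.611529
T_{2}^{(0)} (trapezoid, 4 panels, h=0.1750): 8.824182
T_{1}^{(1)} = 8.611529 + (8.611529 − 7.764855)/3 = 8.893754
T_{2}^{(1)} = 8.824182 + (8.824182 − 8.611529)/3 = 8.895066
T_{2}^{(2)} = 8.895066 + (8.895066 − 8.893754)/15 = 8.895153

8.8952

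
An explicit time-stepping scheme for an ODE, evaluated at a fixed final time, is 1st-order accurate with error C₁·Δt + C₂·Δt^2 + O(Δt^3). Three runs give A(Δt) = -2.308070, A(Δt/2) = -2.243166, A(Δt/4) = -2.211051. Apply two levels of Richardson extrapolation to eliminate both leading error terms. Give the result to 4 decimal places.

First eliminate the Δt term (factor 2^1 = 2):
  B₁ = (2·(-2.243166) − (-2.308070))/1 = -2.178262
  B₂ = (2·(-2.211051) − (-2.243166))/1 = -2.178936
Then eliminate the Δt^2 term (factor 2^2 = 4):
  (4·(-2.178936) − (-2.178262))/3 = -2.179161

-2.1792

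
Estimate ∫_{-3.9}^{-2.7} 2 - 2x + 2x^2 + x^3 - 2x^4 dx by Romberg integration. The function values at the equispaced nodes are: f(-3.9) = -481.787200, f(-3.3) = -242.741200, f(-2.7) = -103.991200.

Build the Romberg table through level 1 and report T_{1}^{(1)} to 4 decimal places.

T_{0}^{(0)} (trapezoid, 1 panel, h=1.2000): -351.467040
T_{1}^{(0)} (trapezoid, 2 panels, h=0.6000): -321.378240
T_{1}^{(1)} = -321.378240 + (-321.378240 − (-351.467040))/3 = -311.348640

-311.3486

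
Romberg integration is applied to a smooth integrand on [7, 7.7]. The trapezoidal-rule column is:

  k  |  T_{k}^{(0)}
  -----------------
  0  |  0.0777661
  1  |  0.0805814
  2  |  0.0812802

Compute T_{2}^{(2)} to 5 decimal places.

0.08151

Richardson extrapolation on the trapezoidal column (denominator 4−1=3):
T_{1}^{(1)} = (4·0.0805814 − 0.0777661) / 3 = 0.0815198
T_{2}^{(1)} = (4·0.0812802 − 0.0805814) / 3 = 0.0815131
T_{2}^{(2)} = (16·0.0815131 − 0.0815198) / 15 = 0.0815127
(Column j=1 coincides with Simpson's rule on the same nodes.)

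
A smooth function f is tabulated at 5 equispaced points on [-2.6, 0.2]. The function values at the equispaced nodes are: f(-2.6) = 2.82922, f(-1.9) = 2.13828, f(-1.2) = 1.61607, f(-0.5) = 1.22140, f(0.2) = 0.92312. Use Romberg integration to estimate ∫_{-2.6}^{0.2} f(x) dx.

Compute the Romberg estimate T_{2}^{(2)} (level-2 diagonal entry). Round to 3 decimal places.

4.765

T_{0}^{(0)} (trapezoid, 1 panel, h=2.8000): 5.25328
T_{1}^{(0)} (trapezoid, 2 panels, h=1.4000): 4.88914
T_{2}^{(0)} (trapezoid, 4 panels, h=0.7000): 4.79634
T_{1}^{(1)} = 4.88914 + (4.88914 − 5.25328)/3 = 4.76776
T_{2}^{(1)} = 4.79634 + (4.79634 − 4.88914)/3 = 4.76541
T_{2}^{(2)} = 4.76541 + (4.76541 − 4.76776)/15 = 4.76525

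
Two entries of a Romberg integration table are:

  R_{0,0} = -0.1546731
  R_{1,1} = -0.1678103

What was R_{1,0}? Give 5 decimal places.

-0.16453

From R_{1,1} = (4·R_{1,0} − R_{0,0})/3, solve for R_{1,0}:
4·R_{1,0} = 3·(-0.1678103) + (-0.1546731) = -0.6581040
R_{1,0} = -0.1645260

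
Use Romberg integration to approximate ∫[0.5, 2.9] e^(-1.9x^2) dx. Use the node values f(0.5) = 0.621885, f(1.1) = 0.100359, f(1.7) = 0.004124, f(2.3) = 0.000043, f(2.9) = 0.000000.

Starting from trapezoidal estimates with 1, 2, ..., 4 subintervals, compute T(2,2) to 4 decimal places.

T(0,0) (trapezoid, 1 panel, h=2.4000): 0.746262
T(1,0) (trapezoid, 2 panels, h=1.2000): 0.378080
T(2,0) (trapezoid, 4 panels, h=0.6000): 0.249281
T(1,1) = 0.378080 + (0.378080 − 0.746262)/3 = 0.255353
T(2,1) = 0.249281 + (0.249281 − 0.378080)/3 = 0.206348
T(2,2) = 0.206348 + (0.206348 − 0.255353)/15 = 0.203081

0.2031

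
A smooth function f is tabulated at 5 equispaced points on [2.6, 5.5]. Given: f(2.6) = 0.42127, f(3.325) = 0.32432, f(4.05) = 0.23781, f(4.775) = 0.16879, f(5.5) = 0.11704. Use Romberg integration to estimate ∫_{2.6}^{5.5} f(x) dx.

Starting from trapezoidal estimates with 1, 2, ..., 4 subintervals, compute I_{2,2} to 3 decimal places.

I_{0,0} (trapezoid, 1 panel, h=2.9000): 0.78055
I_{1,0} (trapezoid, 2 panels, h=1.4500): 0.73510
I_{2,0} (trapezoid, 4 panels, h=0.7250): 0.72505
I_{1,1} = 0.73510 + (0.73510 − 0.78055)/3 = 0.71995
I_{2,1} = 0.72505 + (0.72505 − 0.73510)/3 = 0.72170
I_{2,2} = 0.72170 + (0.72170 − 0.71995)/15 = 0.72182

0.722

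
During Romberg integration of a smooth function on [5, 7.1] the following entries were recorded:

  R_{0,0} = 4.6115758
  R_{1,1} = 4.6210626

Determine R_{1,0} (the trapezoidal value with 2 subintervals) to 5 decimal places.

From R_{1,1} = (4·R_{1,0} − R_{0,0})/3, solve for R_{1,0}:
4·R_{1,0} = 3·4.6210626 + 4.6115758 = 18.4747636
R_{1,0} = 4.6186909

4.61869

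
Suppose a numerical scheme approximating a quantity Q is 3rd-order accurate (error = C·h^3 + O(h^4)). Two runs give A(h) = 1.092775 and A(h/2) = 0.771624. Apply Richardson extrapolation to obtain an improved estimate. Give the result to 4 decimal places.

0.7257

The leading error scales as h^3; refining by a factor of 2 reduces it by 2^3 = 8.
Extrapolated value = (8·A(h/2) − A(h)) / (8 − 1)
= (8·0.771624 − 1.092775) / 7
= 5.080217 / 7 = 0.725745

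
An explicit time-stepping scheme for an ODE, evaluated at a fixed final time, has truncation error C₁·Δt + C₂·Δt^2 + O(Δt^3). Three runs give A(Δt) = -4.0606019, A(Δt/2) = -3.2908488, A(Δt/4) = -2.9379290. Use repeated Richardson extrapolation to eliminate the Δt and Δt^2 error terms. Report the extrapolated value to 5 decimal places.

First eliminate the Δt term (factor 2^1 = 2):
  B₁ = (2·(-3.2908488) − (-4.0606019))/1 = -2.5210957
  B₂ = (2·(-2.9379290) − (-3.2908488))/1 = -2.5850092
Then eliminate the Δt^2 term (factor 2^2 = 4):
  (4·(-2.5850092) − (-2.5210957))/3 = -2.6063137

-2.60631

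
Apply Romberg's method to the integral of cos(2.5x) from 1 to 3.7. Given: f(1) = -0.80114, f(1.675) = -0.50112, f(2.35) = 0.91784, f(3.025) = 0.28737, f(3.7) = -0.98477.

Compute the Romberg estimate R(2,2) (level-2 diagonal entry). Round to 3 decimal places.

-0.250

R(0,0) (trapezoid, 1 panel, h=2.7000): -2.41098
R(1,0) (trapezoid, 2 panels, h=1.3500): 0.03359
R(2,0) (trapezoid, 4 panels, h=0.6750): -0.12748
R(1,1) = 0.03359 + (0.03359 − (-2.41098))/3 = 0.84845
R(2,1) = -0.12748 + (-0.12748 − 0.03359)/3 = -0.18117
R(2,2) = -0.18117 + (-0.18117 − 0.84845)/15 = -0.24981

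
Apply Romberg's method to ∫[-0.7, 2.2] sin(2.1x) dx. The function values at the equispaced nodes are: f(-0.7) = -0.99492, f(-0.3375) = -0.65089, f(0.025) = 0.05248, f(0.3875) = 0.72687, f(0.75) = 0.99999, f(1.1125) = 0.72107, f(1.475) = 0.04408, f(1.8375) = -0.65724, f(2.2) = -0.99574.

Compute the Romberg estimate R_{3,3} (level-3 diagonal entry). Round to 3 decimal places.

0.093

R_{0,0} (trapezoid, 1 panel, h=2.9000): -2.88646
R_{1,0} (trapezoid, 2 panels, h=1.4500): 0.00676
R_{2,0} (trapezoid, 4 panels, h=0.7250): 0.07338
R_{3,0} (trapezoid, 8 panels, h=0.3625): 0.08737
R_{1,1} = 0.00676 + (0.00676 − (-2.88646))/3 = 0.97117
R_{2,1} = 0.07338 + (0.07338 − 0.00676)/3 = 0.09559
R_{3,1} = 0.08737 + (0.08737 − 0.07338)/3 = 0.09203
R_{2,2} = 0.09559 + (0.09559 − 0.97117)/15 = 0.03722
R_{3,2} = 0.09203 + (0.09203 − 0.09559)/15 = 0.09179
R_{3,3} = 0.09179 + (0.09179 − 0.03722)/63 = 0.09266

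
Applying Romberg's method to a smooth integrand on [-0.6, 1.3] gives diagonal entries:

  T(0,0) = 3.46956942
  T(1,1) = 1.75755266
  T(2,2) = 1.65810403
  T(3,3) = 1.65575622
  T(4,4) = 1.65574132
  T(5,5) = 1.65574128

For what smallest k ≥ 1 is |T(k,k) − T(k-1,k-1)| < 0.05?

k = 3

|T(1,1) − T(0,0)| = 1.71201676 ≥ 0.05
|T(2,2) − T(1,1)| = 0.09944863 ≥ 0.05
|T(3,3) − T(2,2)| = 0.00234781 < 0.05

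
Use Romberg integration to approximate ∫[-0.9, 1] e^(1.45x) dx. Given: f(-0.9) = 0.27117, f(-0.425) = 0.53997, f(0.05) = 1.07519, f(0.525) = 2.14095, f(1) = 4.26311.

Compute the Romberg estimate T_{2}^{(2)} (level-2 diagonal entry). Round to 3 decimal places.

2.754

T_{0}^{(0)} (trapezoid, 1 panel, h=1.9000): 4.30757
T_{1}^{(0)} (trapezoid, 2 panels, h=0.9500): 3.17521
T_{2}^{(0)} (trapezoid, 4 panels, h=0.4750): 2.86104
T_{1}^{(1)} = 3.17521 + (3.17521 − 4.30757)/3 = 2.79776
T_{2}^{(1)} = 2.86104 + (2.86104 − 3.17521)/3 = 2.75632
T_{2}^{(2)} = 2.75632 + (2.75632 − 2.79776)/15 = 2.75356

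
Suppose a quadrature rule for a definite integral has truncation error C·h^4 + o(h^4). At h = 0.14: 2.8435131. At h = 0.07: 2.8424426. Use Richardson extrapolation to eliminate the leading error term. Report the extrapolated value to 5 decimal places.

2.84237

The leading error scales as h^4; refining by a factor of 2 reduces it by 2^4 = 16.
Extrapolated value = (16·A(h/2) − A(h)) / (16 − 1)
= (16·2.8424426 − 2.8435131) / 15
= 42.6355685 / 15 = 2.8423712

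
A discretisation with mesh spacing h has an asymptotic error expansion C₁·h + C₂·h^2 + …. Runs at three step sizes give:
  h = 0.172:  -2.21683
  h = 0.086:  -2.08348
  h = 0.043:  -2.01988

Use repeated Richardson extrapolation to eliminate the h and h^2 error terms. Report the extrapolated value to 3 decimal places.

First eliminate the h term (factor 2^1 = 2):
  B₁ = (2·(-2.08348) − (-2.21683))/1 = -1.95013
  B₂ = (2·(-2.01988) − (-2.08348))/1 = -1.95628
Then eliminate the h^2 term (factor 2^2 = 4):
  (4·(-1.95628) − (-1.95013))/3 = -1.95833

-1.958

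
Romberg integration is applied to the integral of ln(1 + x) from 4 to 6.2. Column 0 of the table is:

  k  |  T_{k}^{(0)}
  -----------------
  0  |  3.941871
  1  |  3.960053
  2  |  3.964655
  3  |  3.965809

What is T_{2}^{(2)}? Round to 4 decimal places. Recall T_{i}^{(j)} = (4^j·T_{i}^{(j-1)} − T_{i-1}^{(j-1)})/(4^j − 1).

3.9662

T_{1}^{(1)} = (4·3.960053 − 3.941871) / 3 = 3.966114
T_{2}^{(1)} = 3.964655 + (3.964655 − 3.960053)/3 = 3.966189
T_{2}^{(2)} = 3.966189 + (3.966189 − 3.966114)/15 = 3.966194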